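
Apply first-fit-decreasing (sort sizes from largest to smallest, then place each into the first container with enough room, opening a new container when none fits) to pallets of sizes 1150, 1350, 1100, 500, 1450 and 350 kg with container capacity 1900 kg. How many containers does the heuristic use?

Sorted descending: 1450, 1350, 1150, 1100, 500, 350.
  1450 → container 1 (new)  [load 1450/1900]
  1350 → container 2 (new)  [load 1350/1900]
  1150 → container 3 (new)  [load 1150/1900]
  1100 → container 4 (new)  [load 1100/1900]
  500 → container 2  [load 1850/1900]
  350 → container 1  [load 1800/1900]
4 containers opened.

4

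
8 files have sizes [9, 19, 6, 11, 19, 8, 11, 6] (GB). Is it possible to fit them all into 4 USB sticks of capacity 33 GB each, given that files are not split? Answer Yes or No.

Yes

A valid assignment using 3 USB sticks:
  USB stick 1: 19 + 11 = 30
  USB stick 2: 19 + 11 = 30
  USB stick 3: 9 + 8 + 6 + 6 = 29
That uses only 3 ≤ 4, so 4 USB sticks are enough.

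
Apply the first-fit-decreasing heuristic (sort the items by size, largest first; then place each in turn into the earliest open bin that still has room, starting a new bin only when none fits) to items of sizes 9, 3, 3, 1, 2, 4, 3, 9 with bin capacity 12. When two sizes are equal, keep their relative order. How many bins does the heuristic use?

3

Sorted descending: 9, 9, 4, 3, 3, 3, 2, 1.
  9 → bin 1 (new)  [load 9/12]
  9 → bin 2 (new)  [load 9/12]
  4 → bin 3 (new)  [load 4/12]
  3 → bin 1  [load 12/12]
  3 → bin 2  [load 12/12]
  3 → bin 3  [load 7/12]
  2 → bin 3  [load 9/12]
  1 → bin 3  [load 10/12]
3 bins opened.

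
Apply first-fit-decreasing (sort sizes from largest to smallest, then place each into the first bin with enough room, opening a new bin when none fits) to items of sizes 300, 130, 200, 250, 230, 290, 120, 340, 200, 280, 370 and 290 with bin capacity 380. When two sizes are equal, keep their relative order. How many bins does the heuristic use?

10

Sorted descending: 370, 340, 300, 290, 290, 280, 250, 230, 200, 200, 130, 120.
  370 → bin 1 (new)  [load 370/380]
  340 → bin 2 (new)  [load 340/380]
  300 → bin 3 (new)  [load 300/380]
  290 → bin 4 (new)  [load 290/380]
  290 → bin 5 (new)  [load 290/380]
  280 → bin 6 (new)  [load 280/380]
  250 → bin 7 (new)  [load 250/380]
  230 → bin 8 (new)  [load 230/380]
  200 → bin 9 (new)  [load 200/380]
  200 → bin 10 (new)  [load 200/380]
  130 → bin 7  [load 380/380]
  120 → bin 8  [load 350/380]
10 bins opened.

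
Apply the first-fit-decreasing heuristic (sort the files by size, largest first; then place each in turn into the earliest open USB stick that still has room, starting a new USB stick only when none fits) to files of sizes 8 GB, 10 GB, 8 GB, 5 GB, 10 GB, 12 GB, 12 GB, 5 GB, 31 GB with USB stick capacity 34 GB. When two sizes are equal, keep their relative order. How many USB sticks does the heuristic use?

4

Sorted descending: 31, 12, 12, 10, 10, 8, 8, 5, 5.
  31 → USB stick 1 (new)  [load 31/34]
  12 → USB stick 2 (new)  [load 12/34]
  12 → USB stick 2  [load 24/34]
  10 → USB stick 2  [load 34/34]
  10 → USB stick 3 (new)  [load 10/34]
  8 → USB stick 3  [load 18/34]
  8 → USB stick 3  [load 26/34]
  5 → USB stick 3  [load 31/34]
  5 → USB stick 4 (new)  [load 5/34]
4 USB sticks opened.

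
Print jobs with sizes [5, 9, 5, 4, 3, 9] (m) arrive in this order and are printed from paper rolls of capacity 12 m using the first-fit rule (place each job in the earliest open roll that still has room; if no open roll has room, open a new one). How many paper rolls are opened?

  5 → roll 1 (new)  [load 5/12]
  9 → roll 2 (new)  [load 9/12]
  5 → roll 1  [load 10/12]
  4 → roll 3 (new)  [load 4/12]
  3 → roll 2  [load 12/12]
  9 → roll 4 (new)  [load 9/12]
4 paper rolls opened.

4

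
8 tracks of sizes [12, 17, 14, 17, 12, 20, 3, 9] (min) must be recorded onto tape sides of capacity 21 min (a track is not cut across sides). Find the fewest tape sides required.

6

Total = 20 + 17 + 17 + 14 + 12 + 12 + 9 + 3 = 104 min.
Lower bound: ⌈104/21⌉ = 5 tape sides.
Also, 6 tracks each exceed 21/2 min, and no two of those can share a side, so at least 6 tape sides are needed.
A packing using 6 tape sides:
  side 1: 20 = 20
  side 2: 17 + 3 = 20
  side 3: 17 = 17
  side 4: 14 = 14
  side 5: 12 + 9 = 21
  side 6: 12 = 12
This matches the lower bound, so 6 is optimal.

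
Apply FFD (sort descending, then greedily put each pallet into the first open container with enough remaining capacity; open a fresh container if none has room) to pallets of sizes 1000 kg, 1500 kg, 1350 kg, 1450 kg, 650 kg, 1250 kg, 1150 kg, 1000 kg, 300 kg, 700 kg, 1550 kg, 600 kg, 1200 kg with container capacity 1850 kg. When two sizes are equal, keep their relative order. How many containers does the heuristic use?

Sorted descending: 1550, 1500, 1450, 1350, 1250, 1200, 1150, 1000, 1000, 700, 650, 600, 300.
  1550 → container 1 (new)  [load 1550/1850]
  1500 → container 2 (new)  [load 1500/1850]
  1450 → container 3 (new)  [load 1450/1850]
  1350 → container 4 (new)  [load 1350/1850]
  1250 → container 5 (new)  [load 1250/1850]
  1200 → container 6 (new)  [load 1200/1850]
  1150 → container 7 (new)  [load 1150/1850]
  1000 → container 8 (new)  [load 1000/1850]
  1000 → container 9 (new)  [load 1000/1850]
  700 → container 7  [load 1850/1850]
  650 → container 6  [load 1850/1850]
  600 → container 5  [load 1850/1850]
  300 → container 1  [load 1850/1850]
9 containers opened.

9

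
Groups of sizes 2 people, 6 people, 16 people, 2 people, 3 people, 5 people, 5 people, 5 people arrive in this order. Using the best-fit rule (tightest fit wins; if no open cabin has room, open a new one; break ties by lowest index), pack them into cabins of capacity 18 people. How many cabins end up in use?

3

  2 → cabin 1 (new)  [load 2/18]
  6 → cabin 1  [load 8/18]
  16 → cabin 2 (new)  [load 16/18]
  2 → cabin 2  [load 18/18]
  3 → cabin 1  [load 11/18]
  5 → cabin 1  [load 16/18]
  5 → cabin 3 (new)  [load 5/18]
  5 → cabin 3  [load 10/18]
3 cabins opened.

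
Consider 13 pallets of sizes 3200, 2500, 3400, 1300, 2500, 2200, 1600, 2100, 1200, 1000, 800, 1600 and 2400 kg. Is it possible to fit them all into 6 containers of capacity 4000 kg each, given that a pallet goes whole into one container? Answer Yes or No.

Total = 25800 kg; ⌈25800/4000⌉ = 7.
At least 7 containers are required, but only 6 are allowed.

No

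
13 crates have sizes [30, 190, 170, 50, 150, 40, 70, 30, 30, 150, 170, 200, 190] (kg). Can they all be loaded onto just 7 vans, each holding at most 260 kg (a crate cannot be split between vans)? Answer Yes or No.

A valid assignment using 7 vans:
  van 1: 200 + 50 = 250
  van 2: 190 + 70 = 260
  van 3: 190 + 40 + 30 = 260
  van 4: 170 + 30 + 30 = 230
  van 5: 170 = 170
  van 6: 150 = 150
  van 7: 150 = 150
Every load is within 260 kg, so 7 vans suffice.

Yes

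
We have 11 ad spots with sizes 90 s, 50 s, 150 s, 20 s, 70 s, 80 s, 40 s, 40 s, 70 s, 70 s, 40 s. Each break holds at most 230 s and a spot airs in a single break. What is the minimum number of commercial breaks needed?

Total = 150 + 90 + 80 + 70 + 70 + 70 + 50 + 40 + 40 + 40 + 20 = 720 s.
Lower bound: ⌈720/230⌉ = 4 commercial breaks.
A packing using 4 commercial breaks:
  break 1: 150 + 80 = 230
  break 2: 90 + 70 + 70 = 230
  break 3: 70 + 50 + 40 + 40 + 20 = 220
  break 4: 40 = 40
This matches the lower bound, so 4 is optimal.

4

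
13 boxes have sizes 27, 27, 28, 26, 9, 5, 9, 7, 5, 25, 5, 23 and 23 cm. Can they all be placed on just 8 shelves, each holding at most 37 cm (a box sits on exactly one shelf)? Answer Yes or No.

A valid assignment using 7 shelves:
  shelf 1: 28 + 9 = 37
  shelf 2: 27 + 9 = 36
  shelf 3: 27 + 7 = 34
  shelf 4: 26 + 5 + 5 = 36
  shelf 5: 25 + 5 = 30
  shelf 6: 23 = 23
  shelf 7: 23 = 23
That uses only 7 ≤ 8, so 8 shelves are enough.

Yes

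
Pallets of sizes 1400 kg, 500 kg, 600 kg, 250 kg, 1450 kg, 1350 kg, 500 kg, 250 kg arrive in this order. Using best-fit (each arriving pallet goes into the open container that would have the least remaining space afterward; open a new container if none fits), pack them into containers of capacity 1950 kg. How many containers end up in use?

  1400 → container 1 (new)  [load 1400/1950]
  500 → container 1  [load 1900/1950]
  600 → container 2 (new)  [load 600/1950]
  250 → container 2  [load 850/1950]
  1450 → container 3 (new)  [load 1450/1950]
  1350 → container 4 (new)  [load 1350/1950]
  500 → container 3  [load 1950/1950]
  250 → container 4  [load 1600/1950]
4 containers opened.

4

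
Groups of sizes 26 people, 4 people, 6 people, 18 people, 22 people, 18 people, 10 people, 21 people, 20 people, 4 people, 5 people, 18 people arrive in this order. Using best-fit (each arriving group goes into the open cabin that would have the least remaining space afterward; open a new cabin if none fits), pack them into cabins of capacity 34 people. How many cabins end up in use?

  26 → cabin 1 (new)  [load 26/34]
  4 → cabin 1  [load 30/34]
  6 → cabin 2 (new)  [load 6/34]
  18 → cabin 2  [load 24/34]
  22 → cabin 3 (new)  [load 22/34]
  18 → cabin 4 (new)  [load 18/34]
  10 → cabin 2  [load 34/34]
  21 → cabin 5 (new)  [load 21/34]
  20 → cabin 6 (new)  [load 20/34]
  4 → cabin 1  [load 34/34]
  5 → cabin 3  [load 27/34]
  18 → cabin 7 (new)  [load 18/34]
7 cabins opened.

7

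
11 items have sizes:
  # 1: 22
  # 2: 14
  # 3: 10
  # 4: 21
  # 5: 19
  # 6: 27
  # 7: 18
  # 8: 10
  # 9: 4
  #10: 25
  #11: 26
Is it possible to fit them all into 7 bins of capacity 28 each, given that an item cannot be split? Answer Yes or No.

Total = 196; ⌈196/28⌉ = 7.
The bound of 7 does not rule out 7, but exhaustive search shows no assignment into 7 bins of capacity 28 exists — the minimum is 8.

No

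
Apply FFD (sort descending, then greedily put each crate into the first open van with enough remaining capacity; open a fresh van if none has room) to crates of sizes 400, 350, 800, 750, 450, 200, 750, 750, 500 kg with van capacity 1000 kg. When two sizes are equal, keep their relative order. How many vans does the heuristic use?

6

Sorted descending: 800, 750, 750, 750, 500, 450, 400, 350, 200.
  800 → van 1 (new)  [load 800/1000]
  750 → van 2 (new)  [load 750/1000]
  750 → van 3 (new)  [load 750/1000]
  750 → van 4 (new)  [load 750/1000]
  500 → van 5 (new)  [load 500/1000]
  450 → van 5  [load 950/1000]
  400 → van 6 (new)  [load 400/1000]
  350 → van 6  [load 750/1000]
  200 → van 1  [load 1000/1000]
6 vans opened.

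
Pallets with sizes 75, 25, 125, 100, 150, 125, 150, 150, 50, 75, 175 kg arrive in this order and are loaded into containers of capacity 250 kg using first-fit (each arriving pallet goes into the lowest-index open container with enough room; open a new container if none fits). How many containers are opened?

  75 → container 1 (new)  [load 75/250]
  25 → container 1  [load 100/250]
  125 → container 1  [load 225/250]
  100 → container 2 (new)  [load 100/250]
  150 → container 2  [load 250/250]
  125 → container 3 (new)  [load 125/250]
  150 → container 4 (new)  [load 150/250]
  150 → container 5 (new)  [load 150/250]
  50 → container 3  [load 175/250]
  75 → container 3  [load 250/250]
  175 → container 6 (new)  [load 175/250]
6 containers opened.

6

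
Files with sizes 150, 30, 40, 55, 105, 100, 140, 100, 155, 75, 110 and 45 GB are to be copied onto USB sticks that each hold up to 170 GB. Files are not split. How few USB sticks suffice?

Total = 155 + 150 + 140 + 110 + 105 + 100 + 100 + 75 + 55 + 45 + 40 + 30 = 1105 GB.
Lower bound: ⌈1105/170⌉ = 7 USB sticks.
A packing using 8 USB sticks:
  USB stick 1: 155 = 155
  USB stick 2: 150 = 150
  USB stick 3: 140 + 30 = 170
  USB stick 4: 110 + 55 = 165
  USB stick 5: 105 + 45 = 150
  USB stick 6: 100 + 40 = 140
  USB stick 7: 100 = 100
  USB stick 8: 75 = 75
No arrangement into 7 USB sticks stays within capacity, so 8 is optimal.

8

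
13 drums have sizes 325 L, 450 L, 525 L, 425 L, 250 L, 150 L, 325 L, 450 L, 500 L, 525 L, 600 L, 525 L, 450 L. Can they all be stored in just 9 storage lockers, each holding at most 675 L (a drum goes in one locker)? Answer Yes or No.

No

Total = 5500 L; ⌈5500/675⌉ = 9.
The bound of 9 does not rule out 9, but exhaustive search shows no assignment into 9 storage lockers of capacity 675 L exists — the minimum is 10.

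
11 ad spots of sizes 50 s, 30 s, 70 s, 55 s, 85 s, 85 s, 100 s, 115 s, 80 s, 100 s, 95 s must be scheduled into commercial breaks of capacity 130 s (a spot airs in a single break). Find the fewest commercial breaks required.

Total = 115 + 100 + 100 + 95 + 85 + 85 + 80 + 70 + 55 + 50 + 30 = 865 s.
Lower bound: ⌈865/130⌉ = 7 commercial breaks.
Also, 8 ad spots each exceed 65 s, and no two of those can share a break, so at least 8 commercial breaks are needed.
A packing using 8 commercial breaks:
  break 1: 115 = 115
  break 2: 100 + 30 = 130
  break 3: 100 = 100
  break 4: 95 = 95
  break 5: 85 = 85
  break 6: 85 = 85
  break 7: 80 + 50 = 130
  break 8: 70 + 55 = 125
This matches the lower bound, so 8 is optimal.

8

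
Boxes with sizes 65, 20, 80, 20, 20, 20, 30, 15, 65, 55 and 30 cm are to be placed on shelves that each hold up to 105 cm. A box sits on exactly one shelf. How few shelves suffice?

Total = 80 + 65 + 65 + 55 + 30 + 30 + 20 + 20 + 20 + 20 + 15 = 420 cm.
Lower bound: ⌈420/105⌉ = 4 shelves.
A packing using 5 shelves:
  shelf 1: 80 + 20 = 100
  shelf 2: 65 + 30 = 95
  shelf 3: 65 + 30 = 95
  shelf 4: 55 + 20 + 20 = 95
  shelf 5: 20 + 15 = 35
No arrangement into 4 shelves stays within capacity, so 5 is optimal.

5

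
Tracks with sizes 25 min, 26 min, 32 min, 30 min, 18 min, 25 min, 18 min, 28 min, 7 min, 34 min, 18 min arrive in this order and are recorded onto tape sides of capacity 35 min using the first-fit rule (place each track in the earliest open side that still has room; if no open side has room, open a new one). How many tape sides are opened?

10

  25 → side 1 (new)  [load 25/35]
  26 → side 2 (new)  [load 26/35]
  32 → side 3 (new)  [load 32/35]
  30 → side 4 (new)  [load 30/35]
  18 → side 5 (new)  [load 18/35]
  25 → side 6 (new)  [load 25/35]
  18 → side 7 (new)  [load 18/35]
  28 → side 8 (new)  [load 28/35]
  7 → side 1  [load 32/35]
  34 → side 9 (new)  [load 34/35]
  18 → side 10 (new)  [load 18/35]
10 tape sides opened.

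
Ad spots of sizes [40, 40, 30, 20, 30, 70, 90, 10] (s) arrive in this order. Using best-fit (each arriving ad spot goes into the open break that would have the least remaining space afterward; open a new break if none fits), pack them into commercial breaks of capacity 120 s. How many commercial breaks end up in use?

  40 → break 1 (new)  [load 40/120]
  40 → break 1  [load 80/120]
  30 → break 1  [load 110/120]
  20 → break 2 (new)  [load 20/120]
  30 → break 2  [load 50/120]
  70 → break 2  [load 120/120]
  90 → break 3 (new)  [load 90/120]
  10 → break 1  [load 120/120]
3 commercial breaks opened.

3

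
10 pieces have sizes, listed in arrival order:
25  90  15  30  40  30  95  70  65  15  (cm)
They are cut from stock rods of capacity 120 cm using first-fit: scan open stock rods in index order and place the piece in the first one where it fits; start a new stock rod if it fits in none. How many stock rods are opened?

  25 → stock rod 1 (new)  [load 25/120]
  90 → stock rod 1  [load 115/120]
  15 → stock rod 2 (new)  [load 15/120]
  30 → stock rod 2  [load 45/120]
  40 → stock rod 2  [load 85/120]
  30 → stock rod 2  [load 115/120]
  95 → stock rod 3 (new)  [load 95/120]
  70 → stock rod 4 (new)  [load 70/120]
  65 → stock rod 5 (new)  [load 65/120]
  15 → stock rod 3  [load 110/120]
5 stock rods opened.

5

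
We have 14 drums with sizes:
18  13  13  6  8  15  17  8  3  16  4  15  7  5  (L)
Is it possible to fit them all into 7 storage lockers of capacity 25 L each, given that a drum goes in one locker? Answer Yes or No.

Yes

A valid assignment using 7 storage lockers:
  locker 1: 18 + 7 = 25
  locker 2: 17 + 8 = 25
  locker 3: 16 + 8 = 24
  locker 4: 15 + 6 + 4 = 25
  locker 5: 15 + 5 + 3 = 23
  locker 6: 13 = 13
  locker 7: 13 = 13
Every load is within 25 L, so 7 storage lockers suffice.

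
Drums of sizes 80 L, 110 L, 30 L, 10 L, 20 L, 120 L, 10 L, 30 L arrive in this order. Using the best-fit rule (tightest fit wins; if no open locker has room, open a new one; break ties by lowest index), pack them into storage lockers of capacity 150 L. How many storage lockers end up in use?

3

  80 → locker 1 (new)  [load 80/150]
  110 → locker 2 (new)  [load 110/150]
  30 → locker 2  [load 140/150]
  10 → locker 2  [load 150/150]
  20 → locker 1  [load 100/150]
  120 → locker 3 (new)  [load 120/150]
  10 → locker 3  [load 130/150]
  30 → locker 1  [load 130/150]
3 storage lockers opened.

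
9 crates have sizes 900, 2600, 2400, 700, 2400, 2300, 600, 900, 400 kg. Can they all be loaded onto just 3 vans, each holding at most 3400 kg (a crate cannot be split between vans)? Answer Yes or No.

No

Total = 13200 kg; ⌈13200/3400⌉ = 4.
At least 4 vans are required, but only 3 are allowed.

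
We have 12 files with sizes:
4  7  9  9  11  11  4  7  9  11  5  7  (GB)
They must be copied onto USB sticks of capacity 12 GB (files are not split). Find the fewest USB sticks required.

Total = 11 + 11 + 11 + 9 + 9 + 9 + 7 + 7 + 7 + 5 + 4 + 4 = 94 GB.
Lower bound: ⌈94/12⌉ = 8 USB sticks.
Also, 9 files each exceed 6 GB, and no two of those can share a USB stick, so at least 9 USB sticks are needed.
A packing using 9 USB sticks:
  USB stick 1: 11 = 11
  USB stick 2: 11 = 11
  USB stick 3: 11 = 11
  USB stick 4: 9 = 9
  USB stick 5: 9 = 9
  USB stick 6: 9 = 9
  USB stick 7: 7 + 5 = 12
  USB stick 8: 7 + 4 = 11
  USB stick 9: 7 + 4 = 11
This matches the lower bound, so 9 is optimal.

9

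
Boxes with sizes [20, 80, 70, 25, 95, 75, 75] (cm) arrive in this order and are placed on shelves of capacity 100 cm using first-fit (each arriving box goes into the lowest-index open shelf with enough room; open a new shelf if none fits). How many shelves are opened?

5

  20 → shelf 1 (new)  [load 20/100]
  80 → shelf 1  [load 100/100]
  70 → shelf 2 (new)  [load 70/100]
  25 → shelf 2  [load 95/100]
  95 → shelf 3 (new)  [load 95/100]
  75 → shelf 4 (new)  [load 75/100]
  75 → shelf 5 (new)  [load 75/100]
5 shelves opened.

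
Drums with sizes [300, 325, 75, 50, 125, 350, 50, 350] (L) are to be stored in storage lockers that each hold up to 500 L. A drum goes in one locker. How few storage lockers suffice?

Total = 350 + 350 + 325 + 300 + 125 + 75 + 50 + 50 = 1625 L.
Lower bound: ⌈1625/500⌉ = 4 storage lockers.
A packing using 4 storage lockers:
  locker 1: 350 + 125 = 475
  locker 2: 350 + 75 + 50 = 475
  locker 3: 325 + 50 = 375
  locker 4: 300 = 300
This matches the lower bound, so 4 is optimal.

4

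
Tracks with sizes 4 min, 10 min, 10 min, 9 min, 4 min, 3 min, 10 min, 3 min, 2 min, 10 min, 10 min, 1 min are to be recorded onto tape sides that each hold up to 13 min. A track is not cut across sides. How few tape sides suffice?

7

Total = 10 + 10 + 10 + 10 + 10 + 9 + 4 + 4 + 3 + 3 + 2 + 1 = 76 min.
Lower bound: ⌈76/13⌉ = 6 tape sides.
A packing using 7 tape sides:
  side 1: 10 + 3 = 13
  side 2: 10 + 3 = 13
  side 3: 10 + 2 + 1 = 13
  side 4: 10 = 10
  side 5: 10 = 10
  side 6: 9 + 4 = 13
  side 7: 4 = 4
No arrangement into 6 tape sides stays within capacity, so 7 is optimal.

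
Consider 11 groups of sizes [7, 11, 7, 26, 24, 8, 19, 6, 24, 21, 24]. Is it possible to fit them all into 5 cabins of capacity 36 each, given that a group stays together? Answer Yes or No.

No

Total = 177; ⌈177/36⌉ = 5.
6 groups each exceed half the capacity and cannot share a cabin, forcing at least 6 cabins.
At least 6 cabins are required, but only 5 are allowed.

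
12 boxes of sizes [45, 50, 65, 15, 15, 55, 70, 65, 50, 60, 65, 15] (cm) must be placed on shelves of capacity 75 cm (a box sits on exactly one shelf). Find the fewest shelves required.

9

Total = 70 + 65 + 65 + 65 + 60 + 55 + 50 + 50 + 45 + 15 + 15 + 15 = 570 cm.
Lower bound: ⌈570/75⌉ = 8 shelves.
Also, 9 boxes each exceed 75/2 cm, and no two of those can share a shelf, so at least 9 shelves are needed.
A packing using 9 shelves:
  shelf 1: 70 = 70
  shelf 2: 65 = 65
  shelf 3: 65 = 65
  shelf 4: 65 = 65
  shelf 5: 60 + 15 = 75
  shelf 6: 55 + 15 = 70
  shelf 7: 50 + 15 = 65
  shelf 8: 50 = 50
  shelf 9: 45 = 45
This matches the lower bound, so 9 is optimal.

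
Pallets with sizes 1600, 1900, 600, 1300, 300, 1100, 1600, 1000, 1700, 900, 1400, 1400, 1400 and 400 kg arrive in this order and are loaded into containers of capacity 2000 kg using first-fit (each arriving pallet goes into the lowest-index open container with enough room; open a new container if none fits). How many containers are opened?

  1600 → container 1 (new)  [load 1600/2000]
  1900 → container 2 (new)  [load 1900/2000]
  600 → container 3 (new)  [load 600/2000]
  1300 → container 3  [load 1900/2000]
  300 → container 1  [load 1900/2000]
  1100 → container 4 (new)  [load 1100/2000]
  1600 → container 5 (new)  [load 1600/2000]
  1000 → container 6 (new)  [load 1000/2000]
  1700 → container 7 (new)  [load 1700/2000]
  900 → container 4  [load 2000/2000]
  1400 → container 8 (new)  [load 1400/2000]
  1400 → container 9 (new)  [load 1400/2000]
  1400 → container 10 (new)  [load 1400/2000]
  400 → container 5  [load 2000/2000]
10 containers opened.

10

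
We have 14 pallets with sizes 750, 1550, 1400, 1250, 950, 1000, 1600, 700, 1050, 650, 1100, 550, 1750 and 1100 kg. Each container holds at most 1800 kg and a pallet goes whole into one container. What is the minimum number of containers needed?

10

Total = 1750 + 1600 + 1550 + 1400 + 1250 + 1100 + 1100 + 1050 + 1000 + 950 + 750 + 700 + 650 + 550 = 15400 kg.
Lower bound: ⌈15400/1800⌉ = 9 containers.
Also, 10 pallets each exceed 900 kg, and no two of those can share a container, so at least 10 containers are needed.
A packing using 10 containers:
  container 1: 1750 = 1750
  container 2: 1600 = 1600
  container 3: 1550 = 1550
  container 4: 1400 = 1400
  container 5: 1250 + 550 = 1800
  container 6: 1100 + 700 = 1800
  container 7: 1100 + 650 = 1750
  container 8: 1050 + 750 = 1800
  container 9: 1000 = 1000
  container 10: 950 = 950
This matches the lower bound, so 10 is optimal.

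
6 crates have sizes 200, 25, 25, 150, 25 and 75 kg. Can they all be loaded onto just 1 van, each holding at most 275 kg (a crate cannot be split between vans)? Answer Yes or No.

Total = 500 kg; ⌈500/275⌉ = 2.
At least 2 vans are required, but only 1 is allowed.

No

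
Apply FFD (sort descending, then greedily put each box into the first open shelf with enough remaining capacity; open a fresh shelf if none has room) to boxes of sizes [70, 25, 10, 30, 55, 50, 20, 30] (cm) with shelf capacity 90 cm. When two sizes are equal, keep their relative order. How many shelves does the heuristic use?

Sorted descending: 70, 55, 50, 30, 30, 25, 20, 10.
  70 → shelf 1 (new)  [load 70/90]
  55 → shelf 2 (new)  [load 55/90]
  50 → shelf 3 (new)  [load 50/90]
  30 → shelf 2  [load 85/90]
  30 → shelf 3  [load 80/90]
  25 → shelf 4 (new)  [load 25/90]
  20 → shelf 1  [load 90/90]
  10 → shelf 3  [load 90/90]
4 shelves opened.

4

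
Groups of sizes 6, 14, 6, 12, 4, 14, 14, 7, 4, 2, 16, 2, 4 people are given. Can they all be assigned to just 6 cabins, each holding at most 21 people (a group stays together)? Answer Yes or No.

Yes

A valid assignment using 6 cabins:
  cabin 1: 16 + 4 = 20
  cabin 2: 14 + 7 = 21
  cabin 3: 14 + 6 = 20
  cabin 4: 14 + 6 = 20
  cabin 5: 12 + 4 + 4 = 20
  cabin 6: 2 + 2 = 4
Every load is within 21 people, so 6 cabins suffice.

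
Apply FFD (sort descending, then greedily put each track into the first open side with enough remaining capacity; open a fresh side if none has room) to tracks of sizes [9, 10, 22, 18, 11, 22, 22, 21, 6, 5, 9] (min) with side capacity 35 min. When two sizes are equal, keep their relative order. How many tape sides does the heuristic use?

Sorted descending: 22, 22, 22, 21, 18, 11, 10, 9, 9, 6, 5.
  22 → side 1 (new)  [load 22/35]
  22 → side 2 (new)  [load 22/35]
  22 → side 3 (new)  [load 22/35]
  21 → side 4 (new)  [load 21/35]
  18 → side 5 (new)  [load 18/35]
  11 → side 1  [load 33/35]
  10 → side 2  [load 32/35]
  9 → side 3  [load 31/35]
  9 → side 4  [load 30/35]
  6 → side 5  [load 24/35]
  5 → side 4  [load 35/35]
5 tape sides opened.

5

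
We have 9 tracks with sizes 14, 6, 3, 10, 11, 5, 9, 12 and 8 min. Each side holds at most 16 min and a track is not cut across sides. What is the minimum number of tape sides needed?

Total = 14 + 12 + 11 + 10 + 9 + 8 + 6 + 5 + 3 = 78 min.
Lower bound: ⌈78/16⌉ = 5 tape sides.
A packing using 6 tape sides:
  side 1: 14 = 14
  side 2: 12 + 3 = 15
  side 3: 11 + 5 = 16
  side 4: 10 + 6 = 16
  side 5: 9 = 9
  side 6: 8 = 8
No arrangement into 5 tape sides stays within capacity, so 6 is optimal.

6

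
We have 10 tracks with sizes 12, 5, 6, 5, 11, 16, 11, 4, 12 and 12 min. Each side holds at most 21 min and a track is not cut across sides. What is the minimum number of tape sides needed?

Total = 16 + 12 + 12 + 12 + 11 + 11 + 6 + 5 + 5 + 4 = 94 min.
Lower bound: ⌈94/21⌉ = 5 tape sides.
Also, 6 tracks each exceed 21/2 min, and no two of those can share a side, so at least 6 tape sides are needed.
A packing using 6 tape sides:
  side 1: 16 + 5 = 21
  side 2: 12 + 6 = 18
  side 3: 12 + 5 + 4 = 21
  side 4: 12 = 12
  side 5: 11 = 11
  side 6: 11 = 11
This matches the lower bound, so 6 is optimal.

6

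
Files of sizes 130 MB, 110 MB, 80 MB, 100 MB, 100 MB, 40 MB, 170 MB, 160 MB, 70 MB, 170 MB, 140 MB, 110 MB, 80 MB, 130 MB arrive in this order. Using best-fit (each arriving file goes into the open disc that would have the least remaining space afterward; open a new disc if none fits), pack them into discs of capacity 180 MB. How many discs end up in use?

10

  130 → disc 1 (new)  [load 130/180]
  110 → disc 2 (new)  [load 110/180]
  80 → disc 3 (new)  [load 80/180]
  100 → disc 3  [load 180/180]
  100 → disc 4 (new)  [load 100/180]
  40 → disc 1  [load 170/180]
  170 → disc 5 (new)  [load 170/180]
  160 → disc 6 (new)  [load 160/180]
  70 → disc 2  [load 180/180]
  170 → disc 7 (new)  [load 170/180]
  140 → disc 8 (new)  [load 140/180]
  110 → disc 9 (new)  [load 110/180]
  80 → disc 4  [load 180/180]
  130 → disc 10 (new)  [load 130/180]
10 discs opened.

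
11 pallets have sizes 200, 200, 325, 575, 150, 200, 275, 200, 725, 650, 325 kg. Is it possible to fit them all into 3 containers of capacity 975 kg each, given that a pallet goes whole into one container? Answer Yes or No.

Total = 3825 kg; ⌈3825/975⌉ = 4.
At least 4 containers are required, but only 3 are allowed.

No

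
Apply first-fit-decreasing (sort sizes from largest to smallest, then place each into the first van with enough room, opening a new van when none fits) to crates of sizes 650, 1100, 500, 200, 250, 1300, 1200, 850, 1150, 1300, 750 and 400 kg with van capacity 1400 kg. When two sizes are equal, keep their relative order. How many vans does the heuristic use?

8

Sorted descending: 1300, 1300, 1200, 1150, 1100, 850, 750, 650, 500, 400, 250, 200.
  1300 → van 1 (new)  [load 1300/1400]
  1300 → van 2 (new)  [load 1300/1400]
  1200 → van 3 (new)  [load 1200/1400]
  1150 → van 4 (new)  [load 1150/1400]
  1100 → van 5 (new)  [load 1100/1400]
  850 → van 6 (new)  [load 850/1400]
  750 → van 7 (new)  [load 750/1400]
  650 → van 7  [load 1400/1400]
  500 → van 6  [load 1350/1400]
  400 → van 8 (new)  [load 400/1400]
  250 → van 4  [load 1400/1400]
  200 → van 3  [load 1400/1400]
8 vans opened.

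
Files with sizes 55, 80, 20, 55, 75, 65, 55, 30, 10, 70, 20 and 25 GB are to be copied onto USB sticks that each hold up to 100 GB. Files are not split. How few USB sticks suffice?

7

Total = 80 + 75 + 70 + 65 + 55 + 55 + 55 + 30 + 25 + 20 + 20 + 10 = 560 GB.
Lower bound: ⌈560/100⌉ = 6 USB sticks.
Also, 7 files each exceed 50 GB, and no two of those can share a USB stick, so at least 7 USB sticks are needed.
A packing using 7 USB sticks:
  USB stick 1: 80 + 20 = 100
  USB stick 2: 75 + 25 = 100
  USB stick 3: 70 + 30 = 100
  USB stick 4: 65 + 20 + 10 = 95
  USB stick 5: 55 = 55
  USB stick 6: 55 = 55
  USB stick 7: 55 = 55
This matches the lower bound, so 7 is optimal.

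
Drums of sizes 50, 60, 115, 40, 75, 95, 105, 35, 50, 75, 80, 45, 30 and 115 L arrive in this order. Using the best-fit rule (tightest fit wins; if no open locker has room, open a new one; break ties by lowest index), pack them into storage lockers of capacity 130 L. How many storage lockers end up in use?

  50 → locker 1 (new)  [load 50/130]
  60 → locker 1  [load 110/130]
  115 → locker 2 (new)  [load 115/130]
  40 → locker 3 (new)  [load 40/130]
  75 → locker 3  [load 115/130]
  95 → locker 4 (new)  [load 95/130]
  105 → locker 5 (new)  [load 105/130]
  35 → locker 4  [load 130/130]
  50 → locker 6 (new)  [load 50/130]
  75 → locker 6  [load 125/130]
  80 → locker 7 (new)  [load 80/130]
  45 → locker 7  [load 125/130]
  30 → locker 8 (new)  [load 30/130]
  115 → locker 9 (new)  [load 115/130]
9 storage lockers opened.

9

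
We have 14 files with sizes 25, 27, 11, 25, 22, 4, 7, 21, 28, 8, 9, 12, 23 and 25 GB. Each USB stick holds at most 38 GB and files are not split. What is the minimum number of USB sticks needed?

Total = 28 + 27 + 25 + 25 + 25 + 23 + 22 + 21 + 12 + 11 + 9 + 8 + 7 + 4 = 247 GB.
Lower bound: ⌈247/38⌉ = 7 USB sticks.
Also, 8 files each exceed 19 GB, and no two of those can share a USB stick, so at least 8 USB sticks are needed.
A packing using 8 USB sticks:
  USB stick 1: 28 + 9 = 37
  USB stick 2: 27 + 11 = 38
  USB stick 3: 25 + 12 = 37
  USB stick 4: 25 + 8 + 4 = 37
  USB stick 5: 25 + 7 = 32
  USB stick 6: 23 = 23
  USB stick 7: 22 = 22
  USB stick 8: 21 = 21
This matches the lower bound, so 8 is optimal.

8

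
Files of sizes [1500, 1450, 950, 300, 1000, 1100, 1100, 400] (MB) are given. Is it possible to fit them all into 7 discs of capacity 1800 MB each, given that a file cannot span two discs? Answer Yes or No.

Yes

A valid assignment using 6 discs:
  disc 1: 1500 + 300 = 1800
  disc 2: 1450 = 1450
  disc 3: 1100 + 400 = 1500
  disc 4: 1100 = 1100
  disc 5: 1000 = 1000
  disc 6: 950 = 950
That uses only 6 ≤ 7, so 7 discs are enough.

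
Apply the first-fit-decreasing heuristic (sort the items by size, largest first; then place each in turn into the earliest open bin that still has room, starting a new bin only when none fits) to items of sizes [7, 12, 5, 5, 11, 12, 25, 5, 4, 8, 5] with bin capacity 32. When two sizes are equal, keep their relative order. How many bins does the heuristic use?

Sorted descending: 25, 12, 12, 11, 8, 7, 5, 5, 5, 5, 4.
  25 → bin 1 (new)  [load 25/32]
  12 → bin 2 (new)  [load 12/32]
  12 → bin 2  [load 24/32]
  11 → bin 3 (new)  [load 11/32]
  8 → bin 2  [load 32/32]
  7 → bin 1  [load 32/32]
  5 → bin 3  [load 16/32]
  5 → bin 3  [load 21/32]
  5 → bin 3  [load 26/32]
  5 → bin 3  [load 31/32]
  4 → bin 4 (new)  [load 4/32]
4 bins opened.

4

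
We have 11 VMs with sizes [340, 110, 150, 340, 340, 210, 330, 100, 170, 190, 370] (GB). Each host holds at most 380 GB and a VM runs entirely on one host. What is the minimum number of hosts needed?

8

Total = 370 + 340 + 340 + 340 + 330 + 210 + 190 + 170 + 150 + 110 + 100 = 2650 GB.
Lower bound: ⌈2650/380⌉ = 7 hosts.
A packing using 8 hosts:
  host 1: 370 = 370
  host 2: 340 = 340
  host 3: 340 = 340
  host 4: 340 = 340
  host 5: 330 = 330
  host 6: 210 + 170 = 380
  host 7: 190 + 150 = 340
  host 8: 110 + 100 = 210
No arrangement into 7 hosts stays within capacity, so 8 is optimal.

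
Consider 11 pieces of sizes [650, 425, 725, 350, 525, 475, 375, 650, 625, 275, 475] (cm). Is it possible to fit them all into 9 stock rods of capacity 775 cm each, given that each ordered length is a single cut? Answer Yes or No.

A valid assignment using 9 stock rods:
  stock rod 1: 725 = 725
  stock rod 2: 650 = 650
  stock rod 3: 650 = 650
  stock rod 4: 625 = 625
  stock rod 5: 525 = 525
  stock rod 6: 475 + 275 = 750
  stock rod 7: 475 = 475
  stock rod 8: 425 + 350 = 775
  stock rod 9: 375 = 375
Every load is within 775 cm, so 9 stock rods suffice.

Yes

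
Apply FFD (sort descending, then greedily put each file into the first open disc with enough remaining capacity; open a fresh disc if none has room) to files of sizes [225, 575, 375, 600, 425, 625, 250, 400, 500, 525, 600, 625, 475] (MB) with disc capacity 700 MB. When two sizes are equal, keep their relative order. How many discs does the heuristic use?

Sorted descending: 625, 625, 600, 600, 575, 525, 500, 475, 425, 400, 375, 250, 225.
  625 → disc 1 (new)  [load 625/700]
  625 → disc 2 (new)  [load 625/700]
  600 → disc 3 (new)  [load 600/700]
  600 → disc 4 (new)  [load 600/700]
  575 → disc 5 (new)  [load 575/700]
  525 → disc 6 (new)  [load 525/700]
  500 → disc 7 (new)  [load 500/700]
  475 → disc 8 (new)  [load 475/700]
  425 → disc 9 (new)  [load 425/700]
  400 → disc 10 (new)  [load 400/700]
  375 → disc 11 (new)  [load 375/700]
  250 → disc 9  [load 675/700]
  225 → disc 8  [load 700/700]
11 discs opened.

11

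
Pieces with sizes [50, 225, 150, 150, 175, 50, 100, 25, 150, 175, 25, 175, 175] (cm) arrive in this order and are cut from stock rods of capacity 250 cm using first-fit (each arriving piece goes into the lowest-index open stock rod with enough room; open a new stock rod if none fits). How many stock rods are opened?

  50 → stock rod 1 (new)  [load 50/250]
  225 → stock rod 2 (new)  [load 225/250]
  150 → stock rod 1  [load 200/250]
  150 → stock rod 3 (new)  [load 150/250]
  175 → stock rod 4 (new)  [load 175/250]
  50 → stock rod 1  [load 250/250]
  100 → stock rod 3  [load 250/250]
  25 → stock rod 2  [load 250/250]
  150 → stock rod 5 (new)  [load 150/250]
  175 → stock rod 6 (new)  [load 175/250]
  25 → stock rod 4  [load 200/250]
  175 → stock rod 7 (new)  [load 175/250]
  175 → stock rod 8 (new)  [load 175/250]
8 stock rods opened.

8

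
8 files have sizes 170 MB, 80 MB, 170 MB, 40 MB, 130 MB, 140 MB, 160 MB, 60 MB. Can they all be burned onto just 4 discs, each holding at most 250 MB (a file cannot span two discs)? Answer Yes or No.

No

Total = 950 MB; ⌈950/250⌉ = 4.
5 files each exceed half the capacity and cannot share a disc, forcing at least 5 discs.
At least 5 discs are required, but only 4 are allowed.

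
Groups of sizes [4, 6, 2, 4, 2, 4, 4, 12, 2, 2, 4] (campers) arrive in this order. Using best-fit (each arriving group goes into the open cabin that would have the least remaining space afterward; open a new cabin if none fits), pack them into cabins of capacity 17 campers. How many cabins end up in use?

3

  4 → cabin 1 (new)  [load 4/17]
  6 → cabin 1  [load 10/17]
  2 → cabin 1  [load 12/17]
  4 → cabin 1  [load 16/17]
  2 → cabin 2 (new)  [load 2/17]
  4 → cabin 2  [load 6/17]
  4 → cabin 2  [load 10/17]
  12 → cabin 3 (new)  [load 12/17]
  2 → cabin 3  [load 14/17]
  2 → cabin 3  [load 16/17]
  4 → cabin 2  [load 14/17]
3 cabins opened.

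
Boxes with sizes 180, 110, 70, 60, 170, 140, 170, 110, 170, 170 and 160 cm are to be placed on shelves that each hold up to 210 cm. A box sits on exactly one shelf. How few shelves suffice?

9

Total = 180 + 170 + 170 + 170 + 170 + 160 + 140 + 110 + 110 + 70 + 60 = 1510 cm.
Lower bound: ⌈1510/210⌉ = 8 shelves.
Also, 9 boxes each exceed 105 cm, and no two of those can share a shelf, so at least 9 shelves are needed.
A packing using 9 shelves:
  shelf 1: 180 = 180
  shelf 2: 170 = 170
  shelf 3: 170 = 170
  shelf 4: 170 = 170
  shelf 5: 170 = 170
  shelf 6: 160 = 160
  shelf 7: 140 + 70 = 210
  shelf 8: 110 + 60 = 170
  shelf 9: 110 = 110
This matches the lower bound, so 9 is optimal.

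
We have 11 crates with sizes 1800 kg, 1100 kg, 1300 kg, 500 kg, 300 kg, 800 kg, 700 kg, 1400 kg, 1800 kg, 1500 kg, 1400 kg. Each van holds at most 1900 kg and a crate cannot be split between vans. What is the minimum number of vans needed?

Total = 1800 + 1800 + 1500 + 1400 + 1400 + 1300 + 1100 + 800 + 700 + 500 + 300 = 12600 kg.
Lower bound: ⌈12600/1900⌉ = 7 vans.
A packing using 8 vans:
  van 1: 1800 = 1800
  van 2: 1800 = 1800
  van 3: 1500 + 300 = 1800
  van 4: 1400 + 500 = 1900
  van 5: 1400 = 1400
  van 6: 1300 = 1300
  van 7: 1100 + 800 = 1900
  van 8: 700 = 700
No arrangement into 7 vans stays within capacity, so 8 is optimal.

8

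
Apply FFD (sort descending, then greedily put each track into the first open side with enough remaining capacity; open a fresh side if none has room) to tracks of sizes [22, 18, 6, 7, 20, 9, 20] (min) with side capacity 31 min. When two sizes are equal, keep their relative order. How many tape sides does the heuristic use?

4

Sorted descending: 22, 20, 20, 18, 9, 7, 6.
  22 → side 1 (new)  [load 22/31]
  20 → side 2 (new)  [load 20/31]
  20 → side 3 (new)  [load 20/31]
  18 → side 4 (new)  [load 18/31]
  9 → side 1  [load 31/31]
  7 → side 2  [load 27/31]
  6 → side 3  [load 26/31]
4 tape sides opened.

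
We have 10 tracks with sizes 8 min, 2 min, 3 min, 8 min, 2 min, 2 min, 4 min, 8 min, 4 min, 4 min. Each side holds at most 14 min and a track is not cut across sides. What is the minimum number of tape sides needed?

4

Total = 8 + 8 + 8 + 4 + 4 + 4 + 3 + 2 + 2 + 2 = 45 min.
Lower bound: ⌈45/14⌉ = 4 tape sides.
A packing using 4 tape sides:
  side 1: 8 + 4 + 2 = 14
  side 2: 8 + 4 + 2 = 14
  side 3: 8 + 4 + 2 = 14
  side 4: 3 = 3
This matches the lower bound, so 4 is optimal.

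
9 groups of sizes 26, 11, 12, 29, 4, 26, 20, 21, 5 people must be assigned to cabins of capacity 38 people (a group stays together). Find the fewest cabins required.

Total = 29 + 26 + 26 + 21 + 20 + 12 + 11 + 5 + 4 = 154 people.
Lower bound: ⌈154/38⌉ = 5 cabins.
A packing using 5 cabins:
  cabin 1: 29 + 5 + 4 = 38
  cabin 2: 26 + 12 = 38
  cabin 3: 26 + 11 = 37
  cabin 4: 21 = 21
  cabin 5: 20 = 20
This matches the lower bound, so 5 is optimal.

5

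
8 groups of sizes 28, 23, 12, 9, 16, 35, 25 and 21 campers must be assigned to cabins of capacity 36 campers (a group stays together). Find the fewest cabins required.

Total = 35 + 28 + 25 + 23 + 21 + 16 + 12 + 9 = 169 campers.
Lower bound: ⌈169/36⌉ = 5 cabins.
A packing using 6 cabins:
  cabin 1: 35 = 35
  cabin 2: 28 = 28
  cabin 3: 25 + 9 = 34
  cabin 4: 23 + 12 = 35
  cabin 5: 21 = 21
  cabin 6: 16 = 16
No arrangement into 5 cabins stays within capacity, so 6 is optimal.

6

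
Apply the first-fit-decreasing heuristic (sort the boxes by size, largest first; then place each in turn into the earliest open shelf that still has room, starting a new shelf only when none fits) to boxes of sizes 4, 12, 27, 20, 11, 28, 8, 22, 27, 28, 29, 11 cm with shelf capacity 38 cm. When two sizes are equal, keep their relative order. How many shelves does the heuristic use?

Sorted descending: 29, 28, 28, 27, 27, 22, 20, 12, 11, 11, 8, 4.
  29 → shelf 1 (new)  [load 29/38]
  28 → shelf 2 (new)  [load 28/38]
  28 → shelf 3 (new)  [load 28/38]
  27 → shelf 4 (new)  [load 27/38]
  27 → shelf 5 (new)  [load 27/38]
  22 → shelf 6 (new)  [load 22/38]
  20 → shelf 7 (new)  [load 20/38]
  12 → shelf 6  [load 34/38]
  11 → shelf 4  [load 38/38]
  11 → shelf 5  [load 38/38]
  8 → shelf 1  [load 37/38]
  4 → shelf 2  [load 32/38]
7 shelves opened.

7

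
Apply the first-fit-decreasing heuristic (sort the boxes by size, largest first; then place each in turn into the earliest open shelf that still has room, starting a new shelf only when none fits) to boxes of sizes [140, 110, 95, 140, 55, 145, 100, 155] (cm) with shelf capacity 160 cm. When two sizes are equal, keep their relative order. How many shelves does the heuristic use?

Sorted descending: 155, 145, 140, 140, 110, 100, 95, 55.
  155 → shelf 1 (new)  [load 155/160]
  145 → shelf 2 (new)  [load 145/160]
  140 → shelf 3 (new)  [load 140/160]
  140 → shelf 4 (new)  [load 140/160]
  110 → shelf 5 (new)  [load 110/160]
  100 → shelf 6 (new)  [load 100/160]
  95 → shelf 7 (new)  [load 95/160]
  55 → shelf 6  [load 155/160]
7 shelves opened.

7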